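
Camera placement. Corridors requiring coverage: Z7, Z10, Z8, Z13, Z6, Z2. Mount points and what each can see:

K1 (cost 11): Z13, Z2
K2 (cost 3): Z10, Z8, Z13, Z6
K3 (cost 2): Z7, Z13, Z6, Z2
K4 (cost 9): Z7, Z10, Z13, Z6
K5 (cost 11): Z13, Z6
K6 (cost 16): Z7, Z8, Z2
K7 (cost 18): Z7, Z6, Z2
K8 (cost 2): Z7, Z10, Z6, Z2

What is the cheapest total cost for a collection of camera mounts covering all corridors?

K2, K3 cover every corridor at cost 3 + 2 = 5.
Any cover uses at least 2 camera mounts; among all covering selections none totals below 5.

5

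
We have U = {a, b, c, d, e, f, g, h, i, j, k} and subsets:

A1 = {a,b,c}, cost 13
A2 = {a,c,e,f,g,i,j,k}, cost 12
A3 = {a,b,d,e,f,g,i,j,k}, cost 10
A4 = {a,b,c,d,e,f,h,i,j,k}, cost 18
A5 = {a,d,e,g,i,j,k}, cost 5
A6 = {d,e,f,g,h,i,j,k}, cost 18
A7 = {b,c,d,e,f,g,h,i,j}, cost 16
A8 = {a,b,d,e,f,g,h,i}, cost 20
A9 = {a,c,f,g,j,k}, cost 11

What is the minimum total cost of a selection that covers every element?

21

A5, A7 cover every element at cost 5 + 16 = 21.
Any cover uses at least 2 sets; among all covering selections none totals below 21.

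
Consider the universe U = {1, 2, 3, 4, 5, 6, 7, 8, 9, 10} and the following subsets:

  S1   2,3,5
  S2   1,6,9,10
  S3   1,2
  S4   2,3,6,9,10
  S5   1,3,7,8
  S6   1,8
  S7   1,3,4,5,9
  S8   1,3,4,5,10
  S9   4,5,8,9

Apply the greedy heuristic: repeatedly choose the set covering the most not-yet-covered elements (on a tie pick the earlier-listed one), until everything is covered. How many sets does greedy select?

Pick 1: S4 covers 5 new elements (2, 3, 6, 9, 10).
Pick 2: S5 covers 3 new elements (1, 7, 8).
Pick 3: S7 covers 2 new elements (4, 5).
Greedy uses 3 sets.

3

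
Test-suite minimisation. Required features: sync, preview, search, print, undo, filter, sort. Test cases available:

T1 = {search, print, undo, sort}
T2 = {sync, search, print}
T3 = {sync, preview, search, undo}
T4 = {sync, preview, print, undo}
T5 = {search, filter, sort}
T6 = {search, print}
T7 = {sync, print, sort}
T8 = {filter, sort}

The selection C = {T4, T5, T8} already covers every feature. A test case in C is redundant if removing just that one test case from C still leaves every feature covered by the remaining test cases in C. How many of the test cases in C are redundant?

1

Drop T4: sync, preview, print, undo uncovered — not redundant.
Drop T5: search uncovered — not redundant.
Drop T8: the rest still cover every feature — redundant.
1 redundant: T8.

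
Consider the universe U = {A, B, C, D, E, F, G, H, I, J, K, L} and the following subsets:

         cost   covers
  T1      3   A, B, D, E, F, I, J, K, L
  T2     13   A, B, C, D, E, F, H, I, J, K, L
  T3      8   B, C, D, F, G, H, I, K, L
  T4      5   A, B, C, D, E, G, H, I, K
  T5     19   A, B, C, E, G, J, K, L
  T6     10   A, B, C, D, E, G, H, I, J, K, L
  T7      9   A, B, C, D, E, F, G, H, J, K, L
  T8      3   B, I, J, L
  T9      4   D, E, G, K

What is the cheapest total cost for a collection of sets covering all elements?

T1, T4 cover every element at cost 3 + 5 = 8.
Any cover uses at least 2 sets; among all covering selections none totals below 8.

8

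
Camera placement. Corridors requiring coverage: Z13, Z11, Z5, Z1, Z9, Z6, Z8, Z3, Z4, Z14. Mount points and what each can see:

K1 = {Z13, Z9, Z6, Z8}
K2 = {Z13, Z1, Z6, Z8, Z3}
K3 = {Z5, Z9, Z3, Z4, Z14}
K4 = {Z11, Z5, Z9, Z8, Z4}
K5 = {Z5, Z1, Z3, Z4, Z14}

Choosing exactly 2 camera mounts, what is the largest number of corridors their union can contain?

9

Choosing K1, K5 covers {Z13, Z5, Z1, Z9, Z6, Z8, Z3, Z4, Z14} — 9 corridors.
No choice of 2 camera mounts does better; here Z11 is left uncovered.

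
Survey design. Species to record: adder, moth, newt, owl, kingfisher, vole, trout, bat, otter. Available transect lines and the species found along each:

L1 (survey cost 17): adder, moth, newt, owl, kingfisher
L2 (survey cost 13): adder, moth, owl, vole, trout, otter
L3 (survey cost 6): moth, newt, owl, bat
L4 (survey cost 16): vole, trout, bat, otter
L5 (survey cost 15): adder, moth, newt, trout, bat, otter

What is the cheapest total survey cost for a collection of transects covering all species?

33

L1, L4 cover every species at survey cost 17 + 16 = 33.
Any cover uses at least 2 transects; among all covering selections none totals below 33.
Greedy by coverage-per-survey cost would pick L3, L2, L1 for 36 — worse than the optimum 33.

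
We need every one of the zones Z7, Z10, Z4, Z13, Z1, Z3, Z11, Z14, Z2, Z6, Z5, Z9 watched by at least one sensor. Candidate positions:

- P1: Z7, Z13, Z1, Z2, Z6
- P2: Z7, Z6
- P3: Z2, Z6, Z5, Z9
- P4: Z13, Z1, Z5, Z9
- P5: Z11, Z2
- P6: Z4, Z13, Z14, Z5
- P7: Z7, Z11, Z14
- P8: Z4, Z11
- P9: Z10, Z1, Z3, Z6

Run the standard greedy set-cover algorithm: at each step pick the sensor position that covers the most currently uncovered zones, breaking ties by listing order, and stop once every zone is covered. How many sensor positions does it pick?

Pick 1: P1 covers 5 new zones (Z7, Z13, Z1, Z2, Z6).
Pick 2: P6 covers 3 new zones (Z4, Z14, Z5).
Pick 3: P9 covers 2 new zones (Z10, Z3).
Pick 4: P3 covers 1 new zones (Z9).
Pick 5: P5 covers 1 new zones (Z11).
Greedy uses 5 sensor positions. (The true minimum is 4.)

5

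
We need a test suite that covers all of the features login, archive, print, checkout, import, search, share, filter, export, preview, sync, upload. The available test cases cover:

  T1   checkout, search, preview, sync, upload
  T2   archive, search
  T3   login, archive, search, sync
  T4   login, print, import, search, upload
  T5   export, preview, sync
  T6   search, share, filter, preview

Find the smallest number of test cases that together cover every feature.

5

T1, T2, T4, T5, T6 together cover {login, archive, print, checkout, import, search, share, filter, export, preview, sync, upload} — every feature.
No 4 of the 6 test cases cover everything (all 15 size-4 selections fall short), so 5 is minimum.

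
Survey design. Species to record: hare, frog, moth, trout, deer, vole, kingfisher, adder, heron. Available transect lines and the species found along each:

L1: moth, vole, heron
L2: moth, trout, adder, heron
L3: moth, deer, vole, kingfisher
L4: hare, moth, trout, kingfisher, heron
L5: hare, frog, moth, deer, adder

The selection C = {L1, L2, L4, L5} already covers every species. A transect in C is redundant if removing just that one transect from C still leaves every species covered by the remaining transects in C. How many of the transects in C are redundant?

Drop L1: vole uncovered — not redundant.
Drop L2: the rest still cover every species — redundant.
Drop L4: kingfisher uncovered — not redundant.
Drop L5: frog, deer uncovered — not redundant.
1 redundant: L2.

1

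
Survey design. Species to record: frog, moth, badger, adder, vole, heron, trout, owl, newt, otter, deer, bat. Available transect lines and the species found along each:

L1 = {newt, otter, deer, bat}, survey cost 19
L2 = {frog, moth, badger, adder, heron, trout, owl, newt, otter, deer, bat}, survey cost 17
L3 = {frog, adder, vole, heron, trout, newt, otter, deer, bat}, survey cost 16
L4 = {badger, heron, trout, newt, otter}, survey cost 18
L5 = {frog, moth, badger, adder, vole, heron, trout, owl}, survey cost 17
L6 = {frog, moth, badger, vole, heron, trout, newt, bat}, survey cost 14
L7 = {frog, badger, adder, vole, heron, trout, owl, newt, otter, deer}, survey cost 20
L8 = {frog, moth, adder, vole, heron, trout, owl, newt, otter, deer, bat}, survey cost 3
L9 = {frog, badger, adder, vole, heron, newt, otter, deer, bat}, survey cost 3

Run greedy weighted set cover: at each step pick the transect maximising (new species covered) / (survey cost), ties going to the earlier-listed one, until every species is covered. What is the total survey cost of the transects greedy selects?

Pick 1: L8 adds 11 new (frog, moth, adder, vole, heron, trout, owl, newt, otter, deer, bat) at survey cost 3 (ratio 11/3).
Pick 2: L9 adds 1 new (badger) at survey cost 3 (ratio 1/3).
Greedy total survey cost: 3 + 3 = 6.

6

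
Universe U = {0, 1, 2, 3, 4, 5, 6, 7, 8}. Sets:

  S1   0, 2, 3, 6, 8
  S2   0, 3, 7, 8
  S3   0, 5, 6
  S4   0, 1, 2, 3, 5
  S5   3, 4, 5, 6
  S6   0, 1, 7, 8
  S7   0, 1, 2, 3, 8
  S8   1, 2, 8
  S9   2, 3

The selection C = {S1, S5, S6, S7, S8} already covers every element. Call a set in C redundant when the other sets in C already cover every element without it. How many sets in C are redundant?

Drop S1: the rest still cover every element — redundant.
Drop S5: 4, 5 uncovered — not redundant.
Drop S6: 7 uncovered — not redundant.
Drop S7: the rest still cover every element — redundant.
Drop S8: the rest still cover every element — redundant.
3 redundant: S1, S7, S8.

3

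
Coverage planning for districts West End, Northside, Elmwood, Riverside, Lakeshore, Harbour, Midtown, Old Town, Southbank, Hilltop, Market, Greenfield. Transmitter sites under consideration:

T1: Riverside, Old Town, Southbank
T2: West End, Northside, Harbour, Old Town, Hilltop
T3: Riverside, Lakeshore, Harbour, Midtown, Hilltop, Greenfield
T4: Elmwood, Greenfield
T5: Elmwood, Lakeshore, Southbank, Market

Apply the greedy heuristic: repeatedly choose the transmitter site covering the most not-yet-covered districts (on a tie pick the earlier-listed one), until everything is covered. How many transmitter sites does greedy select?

3

Pick 1: T3 covers 6 new districts (Riverside, Lakeshore, Harbour, Midtown, Hilltop, Greenfield).
Pick 2: T2 covers 3 new districts (West End, Northside, Old Town).
Pick 3: T5 covers 3 new districts (Elmwood, Southbank, Market).
Greedy uses 3 transmitter sites.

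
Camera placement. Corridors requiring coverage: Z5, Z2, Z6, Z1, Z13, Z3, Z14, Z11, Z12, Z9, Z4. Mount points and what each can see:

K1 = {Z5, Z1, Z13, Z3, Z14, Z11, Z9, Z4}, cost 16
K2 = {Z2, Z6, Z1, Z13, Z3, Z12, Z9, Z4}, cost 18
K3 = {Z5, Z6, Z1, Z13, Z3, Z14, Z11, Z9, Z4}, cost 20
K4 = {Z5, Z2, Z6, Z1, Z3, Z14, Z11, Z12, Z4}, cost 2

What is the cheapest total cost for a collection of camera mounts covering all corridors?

K1, K4 cover every corridor at cost 16 + 2 = 18.
Any cover uses at least 2 camera mounts; among all covering selections none totals below 18.

18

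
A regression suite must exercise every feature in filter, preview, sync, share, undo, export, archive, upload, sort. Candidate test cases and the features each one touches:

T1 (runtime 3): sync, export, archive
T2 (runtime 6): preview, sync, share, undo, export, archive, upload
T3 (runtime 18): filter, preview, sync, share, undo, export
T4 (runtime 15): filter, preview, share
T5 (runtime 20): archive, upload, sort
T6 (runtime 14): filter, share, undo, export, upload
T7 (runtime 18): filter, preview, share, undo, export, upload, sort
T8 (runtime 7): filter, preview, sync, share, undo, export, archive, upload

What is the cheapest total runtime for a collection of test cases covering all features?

21

T1, T7 cover every feature at runtime 3 + 18 = 21.
Any cover uses at least 2 test cases; among all covering selections none totals below 21.
Greedy by coverage-per-runtime would pick T2, T8, T7 for 31 — worse than the optimum 21.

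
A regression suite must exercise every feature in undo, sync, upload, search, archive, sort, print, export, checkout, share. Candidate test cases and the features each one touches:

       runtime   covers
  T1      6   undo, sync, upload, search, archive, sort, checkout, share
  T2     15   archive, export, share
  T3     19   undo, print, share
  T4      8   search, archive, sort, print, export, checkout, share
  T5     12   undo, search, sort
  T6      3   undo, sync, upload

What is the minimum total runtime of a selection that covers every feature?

11

T4, T6 cover every feature at runtime 8 + 3 = 11.
Any cover uses at least 2 test cases; among all covering selections none totals below 11.
Greedy by coverage-per-runtime would pick T1, T4 for 14 — worse than the optimum 11.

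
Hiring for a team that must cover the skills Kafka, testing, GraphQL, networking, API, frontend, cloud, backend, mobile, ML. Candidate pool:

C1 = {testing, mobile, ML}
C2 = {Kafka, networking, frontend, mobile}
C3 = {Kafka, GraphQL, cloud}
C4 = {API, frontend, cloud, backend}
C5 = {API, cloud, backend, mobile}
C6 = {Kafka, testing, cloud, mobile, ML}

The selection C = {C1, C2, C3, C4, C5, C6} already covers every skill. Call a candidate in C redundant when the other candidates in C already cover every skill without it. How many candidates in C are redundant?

4

Drop C1: the rest still cover every skill — redundant.
Drop C2: networking uncovered — not redundant.
Drop C3: GraphQL uncovered — not redundant.
Drop C4: the rest still cover every skill — redundant.
Drop C5: the rest still cover every skill — redundant.
Drop C6: the rest still cover every skill — redundant.
4 redundant: C1, C4, C5, C6.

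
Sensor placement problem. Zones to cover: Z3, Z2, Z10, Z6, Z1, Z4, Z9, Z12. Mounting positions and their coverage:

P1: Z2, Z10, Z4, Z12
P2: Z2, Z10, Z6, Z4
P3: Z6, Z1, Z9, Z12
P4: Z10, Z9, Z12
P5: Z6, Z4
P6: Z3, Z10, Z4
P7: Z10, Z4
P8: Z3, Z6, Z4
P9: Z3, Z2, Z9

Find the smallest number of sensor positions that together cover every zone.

P1, P3, P6 together cover {Z3, Z2, Z10, Z6, Z1, Z4, Z9, Z12} — every zone.
No 2 of the 9 sensor positions cover everything (all 36 pairs fall short), so 3 is minimum.

3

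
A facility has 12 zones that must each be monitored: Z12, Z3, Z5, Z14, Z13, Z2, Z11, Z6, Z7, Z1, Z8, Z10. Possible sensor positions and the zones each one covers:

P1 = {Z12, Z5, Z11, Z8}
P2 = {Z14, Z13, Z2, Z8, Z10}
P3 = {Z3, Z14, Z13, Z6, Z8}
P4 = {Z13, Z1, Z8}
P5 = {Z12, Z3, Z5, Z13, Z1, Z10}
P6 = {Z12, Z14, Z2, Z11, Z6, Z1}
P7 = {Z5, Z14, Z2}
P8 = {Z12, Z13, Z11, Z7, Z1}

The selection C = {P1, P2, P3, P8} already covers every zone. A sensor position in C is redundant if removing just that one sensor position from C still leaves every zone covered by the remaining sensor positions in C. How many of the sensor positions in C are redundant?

0

Drop P1: Z5 uncovered — not redundant.
Drop P2: Z2, Z10 uncovered — not redundant.
Drop P3: Z3, Z6 uncovered — not redundant.
Drop P8: Z7, Z1 uncovered — not redundant.
None of the sensor positions in C is redundant.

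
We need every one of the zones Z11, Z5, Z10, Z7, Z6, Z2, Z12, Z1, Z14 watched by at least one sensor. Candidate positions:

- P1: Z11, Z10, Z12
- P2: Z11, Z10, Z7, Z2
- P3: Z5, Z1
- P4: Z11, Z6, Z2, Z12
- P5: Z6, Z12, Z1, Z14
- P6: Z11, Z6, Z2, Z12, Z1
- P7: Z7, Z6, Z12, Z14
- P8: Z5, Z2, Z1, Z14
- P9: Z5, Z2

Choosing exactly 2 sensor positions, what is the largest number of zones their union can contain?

8

Choosing P2, P5 covers {Z11, Z10, Z7, Z6, Z2, Z12, Z1, Z14} — 8 zones.
No choice of 2 sensor positions does better; here Z5 is left uncovered.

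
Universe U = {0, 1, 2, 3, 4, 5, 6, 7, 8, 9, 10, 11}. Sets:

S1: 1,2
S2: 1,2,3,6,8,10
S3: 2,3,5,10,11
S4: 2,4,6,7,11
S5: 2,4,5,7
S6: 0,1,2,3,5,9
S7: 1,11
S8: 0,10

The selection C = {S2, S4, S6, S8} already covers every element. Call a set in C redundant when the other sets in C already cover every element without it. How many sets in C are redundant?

Drop S2: 8 uncovered — not redundant.
Drop S4: 4, 7, 11 uncovered — not redundant.
Drop S6: 5, 9 uncovered — not redundant.
Drop S8: the rest still cover every element — redundant.
1 redundant: S8.

1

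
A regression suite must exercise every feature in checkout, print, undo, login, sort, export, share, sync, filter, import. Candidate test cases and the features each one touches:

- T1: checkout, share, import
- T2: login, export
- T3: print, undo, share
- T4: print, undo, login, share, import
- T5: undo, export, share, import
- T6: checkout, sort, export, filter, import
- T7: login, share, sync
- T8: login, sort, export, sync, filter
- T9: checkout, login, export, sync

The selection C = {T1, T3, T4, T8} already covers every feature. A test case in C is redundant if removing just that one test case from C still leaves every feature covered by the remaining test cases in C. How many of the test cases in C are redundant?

2

Drop T1: checkout uncovered — not redundant.
Drop T3: the rest still cover every feature — redundant.
Drop T4: the rest still cover every feature — redundant.
Drop T8: sort, export, sync, filter uncovered — not redundant.
2 redundant: T3, T4.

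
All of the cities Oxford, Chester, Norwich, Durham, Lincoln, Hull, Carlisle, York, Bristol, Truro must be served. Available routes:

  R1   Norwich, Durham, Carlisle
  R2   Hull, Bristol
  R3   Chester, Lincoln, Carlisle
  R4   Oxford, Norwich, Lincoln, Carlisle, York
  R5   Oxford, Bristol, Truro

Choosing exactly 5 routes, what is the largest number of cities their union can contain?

Choosing R1, R2, R3, R4, R5 covers {Oxford, Chester, Norwich, Durham, Lincoln, Hull, Carlisle, York, Bristol, Truro} — 10 cities.
That is all 10 cities.

10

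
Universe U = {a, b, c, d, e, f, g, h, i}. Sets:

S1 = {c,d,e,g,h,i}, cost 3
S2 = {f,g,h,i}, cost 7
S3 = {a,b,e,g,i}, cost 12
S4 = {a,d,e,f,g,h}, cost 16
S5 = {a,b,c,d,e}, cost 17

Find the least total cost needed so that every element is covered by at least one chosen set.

22

S1, S2, S3 cover every element at cost 3 + 7 + 12 = 22.
Any cover uses at least 2 sets; among all covering selections none totals below 22.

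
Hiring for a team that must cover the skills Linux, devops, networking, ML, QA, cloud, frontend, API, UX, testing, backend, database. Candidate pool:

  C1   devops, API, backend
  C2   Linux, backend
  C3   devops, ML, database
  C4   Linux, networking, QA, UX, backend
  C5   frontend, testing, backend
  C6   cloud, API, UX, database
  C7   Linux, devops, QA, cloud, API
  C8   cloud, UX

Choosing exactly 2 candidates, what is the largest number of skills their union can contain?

8

Choosing C3, C4 covers {Linux, devops, networking, ML, QA, UX, backend, database} — 8 skills.
No choice of 2 candidates does better; here cloud, frontend, API, testing are left uncovered.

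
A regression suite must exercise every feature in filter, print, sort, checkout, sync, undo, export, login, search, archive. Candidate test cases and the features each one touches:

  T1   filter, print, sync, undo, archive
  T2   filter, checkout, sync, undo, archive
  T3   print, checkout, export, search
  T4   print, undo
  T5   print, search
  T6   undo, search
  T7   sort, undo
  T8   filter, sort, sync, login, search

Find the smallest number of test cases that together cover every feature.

T1, T3, T8 together cover {filter, print, sort, checkout, sync, undo, export, login, search, archive} — every feature.
No 2 of the 8 test cases cover everything (all 28 pairs fall short), so 3 is minimum.

3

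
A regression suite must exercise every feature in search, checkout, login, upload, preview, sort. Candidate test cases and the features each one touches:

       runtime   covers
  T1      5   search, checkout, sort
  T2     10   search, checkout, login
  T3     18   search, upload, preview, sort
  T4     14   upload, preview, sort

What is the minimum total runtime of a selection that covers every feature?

T2, T4 cover every feature at runtime 10 + 14 = 24.
Any cover uses at least 2 test cases; among all covering selections none totals below 24.

24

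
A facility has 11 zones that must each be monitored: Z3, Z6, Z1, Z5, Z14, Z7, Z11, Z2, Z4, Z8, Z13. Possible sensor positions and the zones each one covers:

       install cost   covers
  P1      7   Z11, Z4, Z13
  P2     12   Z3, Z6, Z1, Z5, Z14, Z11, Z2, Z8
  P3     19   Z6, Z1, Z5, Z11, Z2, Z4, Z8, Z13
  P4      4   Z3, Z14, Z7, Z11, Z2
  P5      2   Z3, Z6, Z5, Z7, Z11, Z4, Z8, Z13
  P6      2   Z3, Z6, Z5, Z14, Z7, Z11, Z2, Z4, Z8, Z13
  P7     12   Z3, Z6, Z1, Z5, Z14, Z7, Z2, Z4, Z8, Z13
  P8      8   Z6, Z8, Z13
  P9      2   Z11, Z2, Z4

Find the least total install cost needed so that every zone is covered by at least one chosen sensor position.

14

P2, P5 cover every zone at install cost 12 + 2 = 14.
Any cover uses at least 2 sensor positions; among all covering selections none totals below 14.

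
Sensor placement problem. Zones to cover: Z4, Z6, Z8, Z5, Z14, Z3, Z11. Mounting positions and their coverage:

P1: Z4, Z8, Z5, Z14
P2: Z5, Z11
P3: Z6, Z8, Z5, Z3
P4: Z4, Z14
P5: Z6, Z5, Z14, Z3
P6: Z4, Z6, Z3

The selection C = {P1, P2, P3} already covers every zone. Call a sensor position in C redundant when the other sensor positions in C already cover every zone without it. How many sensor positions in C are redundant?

Drop P1: Z4, Z14 uncovered — not redundant.
Drop P2: Z11 uncovered — not redundant.
Drop P3: Z6, Z3 uncovered — not redundant.
None of the sensor positions in C is redundant.

0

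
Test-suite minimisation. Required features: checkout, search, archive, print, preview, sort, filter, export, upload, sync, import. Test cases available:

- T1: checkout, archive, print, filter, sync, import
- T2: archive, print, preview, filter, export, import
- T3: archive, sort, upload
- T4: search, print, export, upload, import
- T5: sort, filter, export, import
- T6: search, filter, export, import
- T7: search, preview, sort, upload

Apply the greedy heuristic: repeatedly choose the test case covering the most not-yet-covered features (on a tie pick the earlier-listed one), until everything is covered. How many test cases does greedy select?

Pick 1: T1 covers 6 new features (checkout, archive, print, filter, sync, import).
Pick 2: T7 covers 4 new features (search, preview, sort, upload).
Pick 3: T2 covers 1 new features (export).
Greedy uses 3 test cases.

3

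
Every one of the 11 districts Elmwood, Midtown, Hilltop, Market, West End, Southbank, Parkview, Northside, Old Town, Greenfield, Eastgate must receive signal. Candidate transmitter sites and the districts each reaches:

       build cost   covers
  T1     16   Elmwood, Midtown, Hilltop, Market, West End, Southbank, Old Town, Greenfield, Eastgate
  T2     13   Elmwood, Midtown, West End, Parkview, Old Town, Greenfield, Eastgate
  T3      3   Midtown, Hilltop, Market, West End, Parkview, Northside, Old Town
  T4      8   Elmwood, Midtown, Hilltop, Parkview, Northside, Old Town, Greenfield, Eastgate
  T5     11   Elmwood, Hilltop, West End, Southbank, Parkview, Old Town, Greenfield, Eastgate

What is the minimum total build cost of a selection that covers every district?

T3, T5 cover every district at build cost 3 + 11 = 14.
Any cover uses at least 2 transmitter sites; among all covering selections none totals below 14.
Greedy by coverage-per-build cost would pick T3, T4, T5 for 22 — worse than the optimum 14.

14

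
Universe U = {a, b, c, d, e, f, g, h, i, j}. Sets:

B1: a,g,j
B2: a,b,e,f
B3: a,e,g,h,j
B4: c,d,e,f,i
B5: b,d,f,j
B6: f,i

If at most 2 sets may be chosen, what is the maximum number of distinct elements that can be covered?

9

Choosing B3, B4 covers {a, c, d, e, f, g, h, i, j} — 9 elements.
No choice of 2 sets does better; here b is left uncovered.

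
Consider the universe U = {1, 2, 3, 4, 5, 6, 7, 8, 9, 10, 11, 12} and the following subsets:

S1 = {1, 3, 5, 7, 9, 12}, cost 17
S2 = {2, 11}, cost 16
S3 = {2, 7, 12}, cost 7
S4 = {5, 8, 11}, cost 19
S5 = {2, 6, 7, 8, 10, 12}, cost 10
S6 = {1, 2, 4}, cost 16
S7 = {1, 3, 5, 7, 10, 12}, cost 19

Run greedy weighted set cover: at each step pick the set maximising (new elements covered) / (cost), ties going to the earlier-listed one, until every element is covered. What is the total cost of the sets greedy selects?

59

Pick 1: S5 adds 6 new (2, 6, 7, 8, 10, 12) at cost 10 (ratio 6/10).
Pick 2: S1 adds 4 new (1, 3, 5, 9) at cost 17 (ratio 4/17).
Pick 3: S2 adds 1 new (11) at cost 16 (ratio 1/16).
Pick 4: S6 adds 1 new (4) at cost 16 (ratio 1/16).
Greedy total cost: 10 + 17 + 16 + 16 = 59.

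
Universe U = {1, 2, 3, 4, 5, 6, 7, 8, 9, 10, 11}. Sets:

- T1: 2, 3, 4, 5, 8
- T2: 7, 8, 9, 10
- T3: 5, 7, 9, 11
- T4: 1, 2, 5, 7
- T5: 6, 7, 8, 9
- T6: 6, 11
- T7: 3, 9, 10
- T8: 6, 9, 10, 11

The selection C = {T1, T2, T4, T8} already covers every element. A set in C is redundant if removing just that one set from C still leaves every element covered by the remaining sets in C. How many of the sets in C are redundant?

1

Drop T1: 3, 4 uncovered — not redundant.
Drop T2: the rest still cover every element — redundant.
Drop T4: 1 uncovered — not redundant.
Drop T8: 6, 11 uncovered — not redundant.
1 redundant: T2.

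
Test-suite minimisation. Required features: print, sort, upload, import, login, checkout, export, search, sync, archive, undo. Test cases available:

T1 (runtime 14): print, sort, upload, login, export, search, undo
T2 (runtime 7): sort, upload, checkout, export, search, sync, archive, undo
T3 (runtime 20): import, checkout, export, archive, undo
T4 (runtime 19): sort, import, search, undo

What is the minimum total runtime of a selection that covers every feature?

T1, T2, T4 cover every feature at runtime 14 + 7 + 19 = 40.
Any cover uses at least 3 test cases; among all covering selections none totals below 40.

40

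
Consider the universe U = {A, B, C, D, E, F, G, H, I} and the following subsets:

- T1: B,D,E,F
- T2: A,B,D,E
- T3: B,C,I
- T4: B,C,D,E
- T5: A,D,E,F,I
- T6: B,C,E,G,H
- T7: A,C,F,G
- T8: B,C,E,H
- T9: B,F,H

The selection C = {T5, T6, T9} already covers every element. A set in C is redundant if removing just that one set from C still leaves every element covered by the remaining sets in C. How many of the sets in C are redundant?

Drop T5: A, D, I uncovered — not redundant.
Drop T6: C, G uncovered — not redundant.
Drop T9: the rest still cover every element — redundant.
1 redundant: T9.

1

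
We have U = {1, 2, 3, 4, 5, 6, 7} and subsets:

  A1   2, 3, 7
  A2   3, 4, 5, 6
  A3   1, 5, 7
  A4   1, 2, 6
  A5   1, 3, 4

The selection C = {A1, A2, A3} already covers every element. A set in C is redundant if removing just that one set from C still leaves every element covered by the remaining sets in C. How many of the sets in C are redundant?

Drop A1: 2 uncovered — not redundant.
Drop A2: 4, 6 uncovered — not redundant.
Drop A3: 1 uncovered — not redundant.
None of the sets in C is redundant.

0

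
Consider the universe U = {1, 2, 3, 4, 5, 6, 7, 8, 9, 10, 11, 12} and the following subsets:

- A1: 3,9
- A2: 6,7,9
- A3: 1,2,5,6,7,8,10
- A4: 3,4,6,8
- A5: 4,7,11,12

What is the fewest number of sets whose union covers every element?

3

A1, A3, A5 together cover {1, 2, 3, 4, 5, 6, 7, 8, 9, 10, 11, 12} — every element.
No 2 of the 5 sets cover everything (all 10 pairs fall short), so 3 is minimum.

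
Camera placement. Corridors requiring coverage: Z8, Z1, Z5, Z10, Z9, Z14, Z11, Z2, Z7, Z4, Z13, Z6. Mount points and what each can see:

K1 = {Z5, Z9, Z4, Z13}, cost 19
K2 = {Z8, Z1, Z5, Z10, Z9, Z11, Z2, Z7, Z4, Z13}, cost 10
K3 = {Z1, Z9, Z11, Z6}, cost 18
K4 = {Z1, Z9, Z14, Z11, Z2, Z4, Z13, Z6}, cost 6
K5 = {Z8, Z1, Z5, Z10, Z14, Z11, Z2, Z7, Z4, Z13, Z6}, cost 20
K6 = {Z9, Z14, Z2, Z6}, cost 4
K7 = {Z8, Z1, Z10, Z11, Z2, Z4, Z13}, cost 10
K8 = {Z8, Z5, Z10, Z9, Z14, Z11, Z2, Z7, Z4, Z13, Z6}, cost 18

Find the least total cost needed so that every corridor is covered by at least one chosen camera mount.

14

K2, K6 cover every corridor at cost 10 + 4 = 14.
Any cover uses at least 2 camera mounts; among all covering selections none totals below 14.
Greedy by coverage-per-cost would pick K4, K2 for 16 — worse than the optimum 14.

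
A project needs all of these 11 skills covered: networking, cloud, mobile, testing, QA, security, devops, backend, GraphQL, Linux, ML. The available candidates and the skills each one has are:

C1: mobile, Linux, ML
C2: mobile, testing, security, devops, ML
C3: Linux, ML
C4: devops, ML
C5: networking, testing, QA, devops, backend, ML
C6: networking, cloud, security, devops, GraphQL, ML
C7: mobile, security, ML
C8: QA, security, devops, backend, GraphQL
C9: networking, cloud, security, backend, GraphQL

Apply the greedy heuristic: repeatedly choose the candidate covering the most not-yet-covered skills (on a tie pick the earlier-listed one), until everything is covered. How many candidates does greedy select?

Pick 1: C5 covers 6 new skills (networking, testing, QA, devops, backend, ML).
Pick 2: C6 covers 3 new skills (cloud, security, GraphQL).
Pick 3: C1 covers 2 new skills (mobile, Linux).
Greedy uses 3 candidates.

3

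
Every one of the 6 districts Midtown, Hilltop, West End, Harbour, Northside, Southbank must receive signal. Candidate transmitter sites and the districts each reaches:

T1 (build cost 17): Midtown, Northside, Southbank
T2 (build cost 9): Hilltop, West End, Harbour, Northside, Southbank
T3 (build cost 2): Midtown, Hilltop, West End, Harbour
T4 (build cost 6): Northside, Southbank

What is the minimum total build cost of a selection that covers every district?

T3, T4 cover every district at build cost 2 + 6 = 8.
Any cover uses at least 2 transmitter sites; among all covering selections none totals below 8.

8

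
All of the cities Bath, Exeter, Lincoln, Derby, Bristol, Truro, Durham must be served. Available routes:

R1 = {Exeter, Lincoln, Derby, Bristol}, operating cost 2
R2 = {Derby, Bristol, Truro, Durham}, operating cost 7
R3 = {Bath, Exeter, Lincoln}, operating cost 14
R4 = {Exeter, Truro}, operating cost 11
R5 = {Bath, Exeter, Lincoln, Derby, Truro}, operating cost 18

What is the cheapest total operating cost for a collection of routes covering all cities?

R2, R3 cover every city at operating cost 7 + 14 = 21.
Any cover uses at least 2 routes; among all covering selections none totals below 21.

21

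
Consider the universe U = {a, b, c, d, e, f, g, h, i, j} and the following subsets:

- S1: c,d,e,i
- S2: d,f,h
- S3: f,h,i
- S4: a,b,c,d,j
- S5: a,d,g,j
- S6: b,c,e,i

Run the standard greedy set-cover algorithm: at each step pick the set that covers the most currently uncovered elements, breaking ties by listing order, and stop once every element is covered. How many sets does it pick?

4

Pick 1: S4 covers 5 new elements (a, b, c, d, j).
Pick 2: S3 covers 3 new elements (f, h, i).
Pick 3: S1 covers 1 new elements (e).
Pick 4: S5 covers 1 new elements (g).
Greedy uses 4 sets. (The true minimum is 3.)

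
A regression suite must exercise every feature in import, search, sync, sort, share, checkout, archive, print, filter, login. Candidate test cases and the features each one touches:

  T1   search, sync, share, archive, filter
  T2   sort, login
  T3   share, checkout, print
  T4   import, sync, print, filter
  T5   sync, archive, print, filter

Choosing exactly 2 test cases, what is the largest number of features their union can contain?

Choosing T1, T2 covers {search, sync, sort, share, archive, filter, login} — 7 features.
No choice of 2 test cases does better; here import, checkout, print are left uncovered.

7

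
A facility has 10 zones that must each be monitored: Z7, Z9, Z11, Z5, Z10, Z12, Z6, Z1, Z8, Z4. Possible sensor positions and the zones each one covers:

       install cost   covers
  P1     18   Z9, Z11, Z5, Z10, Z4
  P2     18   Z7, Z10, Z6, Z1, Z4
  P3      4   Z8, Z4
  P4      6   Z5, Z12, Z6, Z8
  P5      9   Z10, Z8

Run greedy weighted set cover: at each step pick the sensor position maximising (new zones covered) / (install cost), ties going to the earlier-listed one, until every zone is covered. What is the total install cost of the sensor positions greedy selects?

Pick 1: P4 adds 4 new (Z5, Z12, Z6, Z8) at install cost 6 (ratio 4/6).
Pick 2: P3 adds 1 new (Z4) at install cost 4 (ratio 1/4).
Pick 3: P1 adds 3 new (Z9, Z11, Z10) at install cost 18 (ratio 3/18).
Pick 4: P2 adds 2 new (Z7, Z1) at install cost 18 (ratio 2/18).
Greedy total install cost: 6 + 4 + 18 + 18 = 46. (The true optimum is 42, so greedy overshoots here.)

46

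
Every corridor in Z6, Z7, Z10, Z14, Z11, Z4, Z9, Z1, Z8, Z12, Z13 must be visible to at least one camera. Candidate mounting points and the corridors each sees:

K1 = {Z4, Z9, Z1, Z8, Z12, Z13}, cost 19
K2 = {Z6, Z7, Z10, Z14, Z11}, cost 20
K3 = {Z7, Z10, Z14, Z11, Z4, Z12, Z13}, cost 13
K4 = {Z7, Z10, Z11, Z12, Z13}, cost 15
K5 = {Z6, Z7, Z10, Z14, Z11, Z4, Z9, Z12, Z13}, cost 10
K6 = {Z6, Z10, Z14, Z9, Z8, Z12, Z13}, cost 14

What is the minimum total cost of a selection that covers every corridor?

29

K1, K5 cover every corridor at cost 19 + 10 = 29.
Any cover uses at least 2 camera mounts; among all covering selections none totals below 29.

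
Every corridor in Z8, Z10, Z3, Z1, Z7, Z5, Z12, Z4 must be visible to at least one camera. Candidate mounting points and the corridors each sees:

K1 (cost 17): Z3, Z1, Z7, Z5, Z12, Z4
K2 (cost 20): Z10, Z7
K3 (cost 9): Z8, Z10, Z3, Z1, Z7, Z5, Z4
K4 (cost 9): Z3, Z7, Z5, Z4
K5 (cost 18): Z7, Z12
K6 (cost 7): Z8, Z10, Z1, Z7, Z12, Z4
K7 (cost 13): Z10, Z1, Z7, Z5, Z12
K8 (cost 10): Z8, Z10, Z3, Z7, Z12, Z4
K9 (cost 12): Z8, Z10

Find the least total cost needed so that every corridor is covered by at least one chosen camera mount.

16

K3, K6 cover every corridor at cost 9 + 7 = 16.
Any cover uses at least 2 camera mounts; among all covering selections none totals below 16.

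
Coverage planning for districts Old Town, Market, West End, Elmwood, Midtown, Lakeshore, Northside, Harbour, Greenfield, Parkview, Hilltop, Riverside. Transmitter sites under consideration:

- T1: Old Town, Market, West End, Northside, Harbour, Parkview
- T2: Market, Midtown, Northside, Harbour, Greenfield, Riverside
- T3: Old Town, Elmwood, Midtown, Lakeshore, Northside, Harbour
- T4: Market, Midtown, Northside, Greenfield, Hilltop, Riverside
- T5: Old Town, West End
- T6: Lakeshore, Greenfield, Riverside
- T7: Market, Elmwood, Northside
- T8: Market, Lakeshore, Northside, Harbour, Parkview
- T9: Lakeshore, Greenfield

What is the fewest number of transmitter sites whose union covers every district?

T1, T3, T4 together cover {Old Town, Market, West End, Elmwood, Midtown, Lakeshore, Northside, Harbour, Greenfield, Parkview, Hilltop, Riverside} — every district.
No 2 of the 9 transmitter sites cover everything (all 36 pairs fall short), so 3 is minimum.

3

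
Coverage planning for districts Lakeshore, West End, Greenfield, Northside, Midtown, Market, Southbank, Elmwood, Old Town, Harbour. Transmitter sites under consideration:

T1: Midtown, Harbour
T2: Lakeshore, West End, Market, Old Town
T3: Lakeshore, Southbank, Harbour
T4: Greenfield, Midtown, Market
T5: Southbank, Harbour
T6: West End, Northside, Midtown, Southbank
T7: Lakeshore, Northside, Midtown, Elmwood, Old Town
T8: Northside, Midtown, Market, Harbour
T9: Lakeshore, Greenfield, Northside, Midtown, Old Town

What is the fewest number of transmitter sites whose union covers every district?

T1, T4, T6, T7 together cover {Lakeshore, West End, Greenfield, Northside, Midtown, Market, Southbank, Elmwood, Old Town, Harbour} — every district.
No 3 of the 9 transmitter sites cover everything (all 84 triples fall short), so 4 is minimum.

4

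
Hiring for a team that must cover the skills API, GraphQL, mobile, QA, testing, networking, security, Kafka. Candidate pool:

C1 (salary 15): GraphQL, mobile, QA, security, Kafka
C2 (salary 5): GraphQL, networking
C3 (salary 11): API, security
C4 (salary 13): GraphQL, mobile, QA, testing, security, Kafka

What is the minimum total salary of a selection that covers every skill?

C2, C3, C4 cover every skill at salary 5 + 11 + 13 = 29.
Any cover uses at least 3 candidates; among all covering selections none totals below 29.

29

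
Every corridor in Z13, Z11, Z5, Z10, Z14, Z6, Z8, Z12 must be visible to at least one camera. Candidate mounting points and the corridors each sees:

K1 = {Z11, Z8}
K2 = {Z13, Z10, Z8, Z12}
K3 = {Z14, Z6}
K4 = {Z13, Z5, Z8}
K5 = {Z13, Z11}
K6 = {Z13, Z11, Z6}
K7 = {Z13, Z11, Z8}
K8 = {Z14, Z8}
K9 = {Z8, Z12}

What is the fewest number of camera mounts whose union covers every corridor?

4

K1, K2, K3, K4 together cover {Z13, Z11, Z5, Z10, Z14, Z6, Z8, Z12} — every corridor.
No 3 of the 9 camera mounts cover everything (all 84 triples fall short), so 4 is minimum.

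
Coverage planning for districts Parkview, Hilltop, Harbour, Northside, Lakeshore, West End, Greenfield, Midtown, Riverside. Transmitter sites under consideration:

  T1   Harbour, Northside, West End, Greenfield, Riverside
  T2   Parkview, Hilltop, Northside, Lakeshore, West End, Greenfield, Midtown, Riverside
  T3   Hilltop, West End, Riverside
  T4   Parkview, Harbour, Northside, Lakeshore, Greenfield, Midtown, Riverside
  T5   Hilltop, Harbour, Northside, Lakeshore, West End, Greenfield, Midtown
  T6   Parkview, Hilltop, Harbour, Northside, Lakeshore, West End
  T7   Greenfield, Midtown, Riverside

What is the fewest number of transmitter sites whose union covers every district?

2

T1, T2 together cover {Parkview, Hilltop, Harbour, Northside, Lakeshore, West End, Greenfield, Midtown, Riverside} — every district.
No single transmitter site contains all 9 districts, so 2 is optimal.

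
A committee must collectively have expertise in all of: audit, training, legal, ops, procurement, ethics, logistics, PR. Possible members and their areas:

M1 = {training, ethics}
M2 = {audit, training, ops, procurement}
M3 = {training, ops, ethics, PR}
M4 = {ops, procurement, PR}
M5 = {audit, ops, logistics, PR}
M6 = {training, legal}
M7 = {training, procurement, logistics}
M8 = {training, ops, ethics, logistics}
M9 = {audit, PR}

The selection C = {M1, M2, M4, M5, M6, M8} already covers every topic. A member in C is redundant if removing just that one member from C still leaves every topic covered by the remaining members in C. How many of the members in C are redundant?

Drop M1: the rest still cover every topic — redundant.
Drop M2: the rest still cover every topic — redundant.
Drop M4: the rest still cover every topic — redundant.
Drop M5: the rest still cover every topic — redundant.
Drop M6: legal uncovered — not redundant.
Drop M8: the rest still cover every topic — redundant.
5 redundant: M1, M2, M4, M5, M8.

5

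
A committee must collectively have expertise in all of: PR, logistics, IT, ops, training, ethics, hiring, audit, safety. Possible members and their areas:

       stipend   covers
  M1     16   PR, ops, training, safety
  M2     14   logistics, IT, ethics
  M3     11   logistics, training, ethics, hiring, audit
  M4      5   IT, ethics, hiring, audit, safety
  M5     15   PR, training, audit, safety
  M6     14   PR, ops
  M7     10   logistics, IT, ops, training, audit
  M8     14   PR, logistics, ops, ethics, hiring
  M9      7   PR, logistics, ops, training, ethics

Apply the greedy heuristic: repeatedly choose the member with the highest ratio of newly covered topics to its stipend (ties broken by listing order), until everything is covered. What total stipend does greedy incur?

12

Pick 1: M4 adds 5 new (IT, ethics, hiring, audit, safety) at stipend 5 (ratio 5/5).
Pick 2: M9 adds 4 new (PR, logistics, ops, training) at stipend 7 (ratio 4/7).
Greedy total stipend: 5 + 7 = 12.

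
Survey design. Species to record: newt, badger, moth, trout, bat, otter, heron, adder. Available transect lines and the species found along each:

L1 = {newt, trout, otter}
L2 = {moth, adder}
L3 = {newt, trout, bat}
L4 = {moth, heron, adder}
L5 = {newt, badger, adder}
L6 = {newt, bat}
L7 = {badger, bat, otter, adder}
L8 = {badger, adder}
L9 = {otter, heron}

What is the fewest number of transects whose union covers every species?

L1, L4, L7 together cover {newt, badger, moth, trout, bat, otter, heron, adder} — every species.
No 2 of the 9 transects cover everything (all 36 pairs fall short), so 3 is minimum.

3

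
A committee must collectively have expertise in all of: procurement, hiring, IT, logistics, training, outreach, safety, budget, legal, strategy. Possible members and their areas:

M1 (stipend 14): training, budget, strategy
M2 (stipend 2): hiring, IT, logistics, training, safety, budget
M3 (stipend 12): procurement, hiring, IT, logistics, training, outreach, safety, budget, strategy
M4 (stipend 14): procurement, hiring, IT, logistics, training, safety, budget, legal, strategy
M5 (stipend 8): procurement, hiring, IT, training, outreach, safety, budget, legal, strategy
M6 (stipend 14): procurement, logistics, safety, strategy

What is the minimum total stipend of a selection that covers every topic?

10

M2, M5 cover every topic at stipend 2 + 8 = 10.
Any cover uses at least 2 members; among all covering selections none totals below 10.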